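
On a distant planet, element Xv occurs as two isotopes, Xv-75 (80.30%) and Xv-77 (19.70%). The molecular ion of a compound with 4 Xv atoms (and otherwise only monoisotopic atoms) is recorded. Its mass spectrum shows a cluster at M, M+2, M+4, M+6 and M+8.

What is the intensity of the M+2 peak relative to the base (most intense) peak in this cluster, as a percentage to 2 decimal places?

Binomial terms of (0.8030 + 0.1970)^4: M 0.4158, M+2 0.4080, M+4 0.1501, M+6 0.0246, M+8 0.0015 → M is the base peak.
P(M) = C(4,0) × 0.8030^4 × 0.1970^0 = 1 × 0.41577865 × 1.0000 = 0.415779 (base)
P(M+2) = C(4,1) × 0.8030^3 × 0.1970^1 = 4 × 0.51778163 × 0.1970 = 0.408012
Relative intensity = 0.408012 / 0.415779 × 100 = 98.13

98.13%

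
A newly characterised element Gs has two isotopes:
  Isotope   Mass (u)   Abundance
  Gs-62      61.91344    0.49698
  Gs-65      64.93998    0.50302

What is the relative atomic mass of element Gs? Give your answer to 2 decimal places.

Weight each isotope mass by its fractional abundance: 0.49698 × 61.91344 + 0.50302 × 64.93998
= 30.769741 + 32.666109 = 63.435850 u

63.44 u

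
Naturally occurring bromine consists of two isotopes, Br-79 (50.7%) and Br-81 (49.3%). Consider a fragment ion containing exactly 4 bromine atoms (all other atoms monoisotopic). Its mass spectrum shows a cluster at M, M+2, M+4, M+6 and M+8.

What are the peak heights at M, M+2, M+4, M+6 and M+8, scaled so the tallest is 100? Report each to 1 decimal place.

Each Br atom is independently Br-79 (p = 0.507) or Br-81 (q = 0.493); the cluster is the binomial expansion (p + q)^4.
P(M) = 0.507^4 = 0.066074
P(M+2) = 4 × 0.507^3 × 0.493^1 = 0.256999
P(M+4) = 6 × 0.507^2 × 0.493^2 = 0.374853
P(M+6) = 4 × 0.507^1 × 0.493^3 = 0.243001
P(M+8) = 0.493^4 = 0.059073
The M+4 peak is largest (0.374853); scaling to 100 gives 17.6 : 68.6 : 100.0 : 64.8 : 15.8.

17.6 : 68.6 : 100.0 : 64.8 : 15.8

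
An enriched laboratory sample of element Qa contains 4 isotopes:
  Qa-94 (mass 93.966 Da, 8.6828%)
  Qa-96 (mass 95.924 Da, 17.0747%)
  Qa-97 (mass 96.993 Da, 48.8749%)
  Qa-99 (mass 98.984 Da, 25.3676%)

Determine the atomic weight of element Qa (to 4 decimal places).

97.0527 Da

The abundance-weighted mean is 0.086828 × 93.966 + 0.170747 × 95.924 + 0.488749 × 96.993 + 0.253676 × 98.984
= 8.15888 + 16.37874 + 47.40523 + 25.10987 = 97.05272 Da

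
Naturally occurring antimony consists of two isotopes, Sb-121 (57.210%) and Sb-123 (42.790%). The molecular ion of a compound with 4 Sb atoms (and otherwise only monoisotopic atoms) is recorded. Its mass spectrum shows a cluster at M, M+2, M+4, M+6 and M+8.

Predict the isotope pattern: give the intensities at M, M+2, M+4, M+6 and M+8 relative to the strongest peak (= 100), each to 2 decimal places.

Each Sb atom is independently Sb-121 (p = 0.57210) or Sb-123 (q = 0.42790); the cluster is the binomial expansion (p + q)^4.
P(M) = 0.57210^4 = 0.107124
P(M+2) = 4 × 0.57210^3 × 0.42790^1 = 0.320493
P(M+4) = 6 × 0.57210^2 × 0.42790^2 = 0.359567
P(M+6) = 4 × 0.57210^1 × 0.42790^3 = 0.179291
P(M+8) = 0.42790^4 = 0.033525
The M+4 peak is largest (0.359567); scaling to 100 gives 29.79 : 89.13 : 100.00 : 49.86 : 9.32.

29.79 : 89.13 : 100.00 : 49.86 : 9.32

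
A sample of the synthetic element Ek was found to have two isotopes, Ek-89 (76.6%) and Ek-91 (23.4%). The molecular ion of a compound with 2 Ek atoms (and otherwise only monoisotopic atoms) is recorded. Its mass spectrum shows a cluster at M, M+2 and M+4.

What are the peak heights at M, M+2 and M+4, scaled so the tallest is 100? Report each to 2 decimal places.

100.00 : 61.10 : 9.33

The 2 Ek atoms are independent, so intensities follow the terms of (0.766 + 0.234)^2.
P(M) = 0.766^2 = 0.586756
P(M+2) = 2 × 0.766^1 × 0.234^1 = 0.358488
P(M+4) = 0.234^2 = 0.054756
The M peak is largest (0.586756); scaling to 100 gives 100.00 : 61.10 : 9.33.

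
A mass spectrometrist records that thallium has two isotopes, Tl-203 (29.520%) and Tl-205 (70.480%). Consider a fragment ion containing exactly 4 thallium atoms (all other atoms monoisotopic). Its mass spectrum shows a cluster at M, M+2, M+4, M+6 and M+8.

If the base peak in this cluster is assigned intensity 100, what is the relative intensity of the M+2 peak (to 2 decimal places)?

Binomial terms of (0.29520 + 0.70480)^4: M 0.0076, M+2 0.0725, M+4 0.2597, M+6 0.4134, M+8 0.2468 → M+6 is the base peak.
P(M+6) = C(4,3) × 0.29520^1 × 0.70480^3 = 4 × 0.2952 × 0.35010449 = 0.413403 (base)
P(M+2) = C(4,1) × 0.29520^3 × 0.70480^1 = 4 × 0.02572463 × 0.7048 = 0.072523
Relative intensity = 0.072523 / 0.413403 × 100 = 17.54

17.54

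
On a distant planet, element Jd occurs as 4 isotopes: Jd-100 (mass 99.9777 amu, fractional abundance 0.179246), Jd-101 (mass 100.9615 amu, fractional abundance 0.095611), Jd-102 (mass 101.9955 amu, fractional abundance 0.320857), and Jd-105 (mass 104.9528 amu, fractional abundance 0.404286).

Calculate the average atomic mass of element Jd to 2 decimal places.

102.73 amu

Average mass = Σ (abundance × isotope mass) = 0.179246 × 99.9777 + 0.095611 × 100.9615 + 0.320857 × 101.9955 + 0.404286 × 104.9528
= 17.92060 + 9.65303 + 32.72597 + 42.43095 = 102.73055 amu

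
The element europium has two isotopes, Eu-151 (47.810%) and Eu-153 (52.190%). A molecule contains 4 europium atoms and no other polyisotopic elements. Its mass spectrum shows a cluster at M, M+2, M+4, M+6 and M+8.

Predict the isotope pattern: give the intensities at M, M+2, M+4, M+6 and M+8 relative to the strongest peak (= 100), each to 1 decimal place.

Expanding (0.47810 + 0.52190)^4:
P(M) = 0.47810^4 = 0.052249
P(M+2) = 4 × 0.47810^3 × 0.52190^1 = 0.228141
P(M+4) = 6 × 0.47810^2 × 0.52190^2 = 0.373563
P(M+6) = 4 × 0.47810^1 × 0.52190^3 = 0.271857
P(M+8) = 0.52190^4 = 0.074191
The M+4 peak is largest (0.373563); scaling to 100 gives 14.0 : 61.1 : 100.0 : 72.8 : 19.9.

14.0 : 61.1 : 100.0 : 72.8 : 19.9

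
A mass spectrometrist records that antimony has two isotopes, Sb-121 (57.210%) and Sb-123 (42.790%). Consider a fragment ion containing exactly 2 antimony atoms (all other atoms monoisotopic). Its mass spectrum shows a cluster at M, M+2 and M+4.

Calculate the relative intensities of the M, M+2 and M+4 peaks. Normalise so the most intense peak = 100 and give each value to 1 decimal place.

66.8 : 100.0 : 37.4

Each Sb atom is independently Sb-121 (p = 0.57210) or Sb-123 (q = 0.42790); the cluster is the binomial expansion (p + q)^2.
P(M) = 0.57210^2 = 0.327298
P(M+2) = 2 × 0.57210^1 × 0.42790^1 = 0.489603
P(M+4) = 0.42790^2 = 0.183098
The M+2 peak is largest (0.489603); scaling to 100 gives 66.8 : 100.0 : 37.4.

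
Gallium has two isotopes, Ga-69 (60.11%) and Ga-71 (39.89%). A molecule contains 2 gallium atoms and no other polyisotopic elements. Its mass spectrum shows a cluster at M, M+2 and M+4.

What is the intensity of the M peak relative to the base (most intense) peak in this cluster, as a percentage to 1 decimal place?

Term probabilities: M 0.3613, M+2 0.4796, M+4 0.1591. Base peak = M+2.
P(M+2) = C(2,1) × 0.6011^1 × 0.3989^1 = 2 × 0.6011 × 0.3989 = 0.479558 (base)
P(M) = C(2,0) × 0.6011^2 × 0.3989^0 = 1 × 0.36132121 × 1.0000 = 0.361321
Relative intensity = 0.361321 / 0.479558 × 100 = 75.3

75.3%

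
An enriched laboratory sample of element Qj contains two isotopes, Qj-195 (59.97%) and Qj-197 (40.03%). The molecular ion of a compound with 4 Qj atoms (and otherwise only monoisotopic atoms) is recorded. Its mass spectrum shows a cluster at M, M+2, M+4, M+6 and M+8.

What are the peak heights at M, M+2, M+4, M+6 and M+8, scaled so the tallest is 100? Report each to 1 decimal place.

Each Qj atom is independently Qj-195 (p = 0.5997) or Qj-197 (q = 0.4003); the cluster is the binomial expansion (p + q)^4.
P(M) = 0.5997^4 = 0.129341
P(M+2) = 4 × 0.5997^3 × 0.4003^1 = 0.345341
P(M+4) = 6 × 0.5997^2 × 0.4003^2 = 0.345773
P(M+6) = 4 × 0.5997^1 × 0.4003^3 = 0.153869
P(M+8) = 0.4003^4 = 0.025677
The M+4 peak is largest (0.345773); scaling to 100 gives 37.4 : 99.9 : 100.0 : 44.5 : 7.4.

37.4 : 99.9 : 100.0 : 44.5 : 7.4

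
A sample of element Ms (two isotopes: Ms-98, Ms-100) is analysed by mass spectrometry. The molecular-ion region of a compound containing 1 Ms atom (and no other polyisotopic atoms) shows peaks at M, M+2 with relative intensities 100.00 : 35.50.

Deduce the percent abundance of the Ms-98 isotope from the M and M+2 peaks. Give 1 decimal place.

73.8%

If p is the fraction of Ms that is Ms-98, then I(M+2)/I(M) = [C(1,1)·p^0·(1−p)] / p^1 = 1·(1−p)/p = 35.50/100.00 = 0.3550
(1−p)/p = 0.3550/1 = 0.3550  ⇒  p = 1/(1 + 0.3550) = 0.7380
Ms-98: 73.8%, Ms-100: 26.2%.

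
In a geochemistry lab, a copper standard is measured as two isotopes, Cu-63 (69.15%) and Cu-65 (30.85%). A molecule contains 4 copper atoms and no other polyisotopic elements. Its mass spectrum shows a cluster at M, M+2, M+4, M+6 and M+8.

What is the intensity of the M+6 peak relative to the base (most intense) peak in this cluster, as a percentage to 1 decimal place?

19.9%

Binomial terms of (0.6915 + 0.3085)^4: M 0.2286, M+2 0.4080, M+4 0.2731, M+6 0.0812, M+8 0.0091 → M+2 is the base peak.
P(M+2) = C(4,1) × 0.6915^3 × 0.3085^1 = 4 × 0.33065611 × 0.3085 = 0.408030 (base)
P(M+6) = C(4,3) × 0.6915^1 × 0.3085^3 = 4 × 0.6915 × 0.02936064 = 0.081212
Relative intensity = 0.081212 / 0.408030 × 100 = 19.9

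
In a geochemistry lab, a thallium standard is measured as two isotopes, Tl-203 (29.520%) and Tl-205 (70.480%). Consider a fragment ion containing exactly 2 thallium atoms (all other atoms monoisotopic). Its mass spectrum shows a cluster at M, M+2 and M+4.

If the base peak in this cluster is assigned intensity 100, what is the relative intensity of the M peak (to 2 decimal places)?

Term probabilities: M 0.0871, M+2 0.4161, M+4 0.4967. Base peak = M+4.
P(M+4) = C(2,2) × 0.29520^0 × 0.70480^2 = 1 × 1.0000 × 0.49674304 = 0.496743 (base)
P(M) = C(2,0) × 0.29520^2 × 0.70480^0 = 1 × 0.08714304 × 1.0000 = 0.087143
Relative intensity = 0.087143 / 0.496743 × 100 = 17.54

17.54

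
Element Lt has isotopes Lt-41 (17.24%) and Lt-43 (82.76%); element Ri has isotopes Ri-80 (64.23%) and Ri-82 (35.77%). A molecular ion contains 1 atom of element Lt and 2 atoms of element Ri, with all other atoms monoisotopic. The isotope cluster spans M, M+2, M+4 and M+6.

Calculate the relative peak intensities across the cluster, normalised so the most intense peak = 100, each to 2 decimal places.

Element Lt pattern (n=1): 0.1724 : 0.8276
Element Ri pattern (n=2): 0.41254929 : 0.45950142 : 0.12794929
Convolve the two distributions (both contribute in 2-u steps):
  M: 0.1724×0.41254929 = 0.071123
  M+2: 0.1724×0.45950142 + 0.8276×0.41254929 = 0.420644
  M+4: 0.1724×0.12794929 + 0.8276×0.45950142 = 0.402342
  M+6: 0.8276×0.12794929 = 0.105891
Scale to base peak (0.420644) = 100: 16.91 : 100.00 : 95.65 : 25.17

16.91 : 100.00 : 95.65 : 25.17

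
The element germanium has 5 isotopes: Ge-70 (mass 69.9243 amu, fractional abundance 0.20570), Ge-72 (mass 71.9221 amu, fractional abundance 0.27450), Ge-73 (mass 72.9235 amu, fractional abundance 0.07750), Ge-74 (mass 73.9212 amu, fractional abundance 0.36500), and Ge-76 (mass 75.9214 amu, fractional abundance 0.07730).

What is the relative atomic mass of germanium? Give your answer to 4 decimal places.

72.6276 amu

Ar = Σ fᵢ·mᵢ = 0.20570 × 69.9243 + 0.27450 × 71.9221 + 0.07750 × 72.9235 + 0.36500 × 73.9212 + 0.07730 × 75.9214
= 14.38343 + 19.74262 + 5.65157 + 26.98124 + 5.86872 = 72.62758 amu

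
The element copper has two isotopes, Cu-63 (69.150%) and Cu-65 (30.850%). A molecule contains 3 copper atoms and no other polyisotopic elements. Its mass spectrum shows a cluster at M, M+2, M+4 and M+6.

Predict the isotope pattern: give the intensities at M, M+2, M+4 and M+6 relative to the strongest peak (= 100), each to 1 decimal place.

The 3 Cu atoms are independent, so intensities follow the terms of (0.69150 + 0.30850)^3.
P(M) = 0.69150^3 = 0.330656
P(M+2) = 3 × 0.69150^2 × 0.30850^1 = 0.442548
P(M+4) = 3 × 0.69150^1 × 0.30850^2 = 0.197435
P(M+6) = 0.30850^3 = 0.029361
The M+2 peak is largest (0.442548); scaling to 100 gives 74.7 : 100.0 : 44.6 : 6.6.

74.7 : 100.0 : 44.6 : 6.6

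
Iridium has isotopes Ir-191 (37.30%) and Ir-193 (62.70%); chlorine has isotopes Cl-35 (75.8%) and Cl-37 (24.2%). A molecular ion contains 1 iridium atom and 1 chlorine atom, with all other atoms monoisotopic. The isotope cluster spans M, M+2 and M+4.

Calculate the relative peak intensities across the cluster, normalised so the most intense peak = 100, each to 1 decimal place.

Iridium pattern (n=1): 0.3730 : 0.6270
Chlorine pattern (n=1): 0.7580 : 0.2420
Convolve the two distributions (both contribute in 2-u steps):
  M: 0.3730×0.7580 = 0.282734
  M+2: 0.3730×0.2420 + 0.6270×0.7580 = 0.565532
  M+4: 0.6270×0.2420 = 0.151734
Scale to base peak (0.565532) = 100: 50.0 : 100.0 : 26.8

50.0 : 100.0 : 26.8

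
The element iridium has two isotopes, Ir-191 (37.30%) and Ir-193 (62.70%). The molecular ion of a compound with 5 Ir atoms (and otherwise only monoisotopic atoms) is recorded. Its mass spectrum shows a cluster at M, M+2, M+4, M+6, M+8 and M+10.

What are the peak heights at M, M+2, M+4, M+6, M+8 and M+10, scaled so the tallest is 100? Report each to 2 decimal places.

2.11 : 17.70 : 59.49 : 100.00 : 84.05 : 28.26

The 5 Ir atoms are independent, so intensities follow the terms of (0.3730 + 0.6270)^5.
P(M) = 0.3730^5 = 0.007220
P(M+2) = 5 × 0.3730^4 × 0.6270^1 = 0.060684
P(M+4) = 10 × 0.3730^3 × 0.6270^2 = 0.204015
P(M+6) = 10 × 0.3730^2 × 0.6270^3 = 0.342942
P(M+8) = 5 × 0.3730^1 × 0.6270^4 = 0.288237
P(M+10) = 0.6270^5 = 0.096903
The M+6 peak is largest (0.342942); scaling to 100 gives 2.11 : 17.70 : 59.49 : 100.00 : 84.05 : 28.26.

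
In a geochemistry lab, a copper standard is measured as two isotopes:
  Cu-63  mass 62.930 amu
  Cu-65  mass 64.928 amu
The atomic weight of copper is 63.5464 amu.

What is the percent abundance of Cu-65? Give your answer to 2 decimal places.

30.85%

Let x be the fractional abundance of Cu-63; then Cu-65 has abundance 1 − x.
62.930·x + 64.928·(1 − x) = 63.5464
(62.930 − 64.928)·x = 63.5464 − 64.928
x = -1.3816 / -1.998 = 0.69149 → 69.15% Cu-63, 30.85% Cu-65.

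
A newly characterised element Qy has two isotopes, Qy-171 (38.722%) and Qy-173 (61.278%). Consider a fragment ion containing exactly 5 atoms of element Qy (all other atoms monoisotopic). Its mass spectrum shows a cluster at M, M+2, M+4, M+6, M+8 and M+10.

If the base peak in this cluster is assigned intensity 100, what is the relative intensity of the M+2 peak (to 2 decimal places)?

Term probabilities: M 0.0087, M+2 0.0689, M+4 0.2180, M+6 0.3450, M+8 0.2730, M+10 0.0864. Base peak = M+6.
P(M+6) = C(5,3) × 0.38722^2 × 0.61278^3 = 10 × 0.14993933 × 0.23009848 = 0.345008 (base)
P(M+2) = C(5,1) × 0.38722^4 × 0.61278^1 = 5 × 0.0224818 × 0.61278 = 0.068882
Relative intensity = 0.068882 / 0.345008 × 100 = 19.97

19.97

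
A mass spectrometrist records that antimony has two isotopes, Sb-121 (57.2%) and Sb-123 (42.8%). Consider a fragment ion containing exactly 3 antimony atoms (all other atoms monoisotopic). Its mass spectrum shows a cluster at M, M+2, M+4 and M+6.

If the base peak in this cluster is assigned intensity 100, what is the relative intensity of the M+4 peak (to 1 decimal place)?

74.8

(0.572 + 0.428)^3 gives M 0.1871, M+2 0.4201, M+4 0.3143, M+6 0.0784; the largest is M+2.
P(M+2) = C(3,1) × 0.572^2 × 0.428^1 = 3 × 0.327184 × 0.4280 = 0.420104 (base)
P(M+4) = C(3,2) × 0.572^1 × 0.428^2 = 3 × 0.5720 × 0.183184 = 0.314344
Relative intensity = 0.314344 / 0.420104 × 100 = 74.8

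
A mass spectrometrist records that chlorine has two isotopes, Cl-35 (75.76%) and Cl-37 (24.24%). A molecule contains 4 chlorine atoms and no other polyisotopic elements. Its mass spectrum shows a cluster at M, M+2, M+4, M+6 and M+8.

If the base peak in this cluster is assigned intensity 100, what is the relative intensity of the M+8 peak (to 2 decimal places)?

Binomial terms of (0.7576 + 0.2424)^4: M 0.3294, M+2 0.4216, M+4 0.2023, M+6 0.0432, M+8 0.0035 → M+2 is the base peak.
P(M+2) = C(4,1) × 0.7576^3 × 0.2424^1 = 4 × 0.4348304 × 0.2424 = 0.421612 (base)
P(M+8) = C(4,4) × 0.7576^0 × 0.2424^4 = 1 × 1.0000 × 0.00345247 = 0.003452
Relative intensity = 0.003452 / 0.421612 × 100 = 0.82

0.82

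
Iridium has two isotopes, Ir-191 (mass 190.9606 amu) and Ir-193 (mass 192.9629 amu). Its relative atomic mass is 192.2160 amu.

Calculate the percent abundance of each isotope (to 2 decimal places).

With x = fraction of Ir-191 (so Ir-193 is 1 − x):
190.9606·x + 192.9629·(1 − x) = 192.2160
(190.9606 − 192.9629)·x = 192.2160 − 192.9629
x = -0.7469 / -2.0023 = 0.37302 → 37.30% Ir-191, 62.70% Ir-193.

Ir-191: 37.30%, Ir-193: 62.70%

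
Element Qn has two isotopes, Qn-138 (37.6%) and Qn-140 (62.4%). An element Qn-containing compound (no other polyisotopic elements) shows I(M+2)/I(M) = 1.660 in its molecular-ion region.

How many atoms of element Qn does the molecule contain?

For n independent Qn atoms, I(M+2)/I(M) = n · (abundance Qn-140) / (abundance Qn-138) = n · 0.624/0.376.
n = 1.660 × 0.376/0.624 = 1.00 ≈ 1

1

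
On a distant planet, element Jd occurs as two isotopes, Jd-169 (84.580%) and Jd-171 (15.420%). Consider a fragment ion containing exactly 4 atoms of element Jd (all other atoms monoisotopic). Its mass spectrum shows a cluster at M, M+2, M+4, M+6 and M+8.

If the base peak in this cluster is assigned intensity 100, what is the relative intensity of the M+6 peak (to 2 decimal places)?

(0.84580 + 0.15420)^4 gives M 0.5118, M+2 0.3732, M+4 0.1021, M+6 0.0124, M+8 0.0006; the largest is M.
P(M) = C(4,0) × 0.84580^4 × 0.15420^0 = 1 × 0.51176517 × 1.0000 = 0.511765 (base)
P(M+6) = C(4,3) × 0.84580^1 × 0.15420^3 = 4 × 0.8458 × 0.00366651 = 0.012405
Relative intensity = 0.012405 / 0.511765 × 100 = 2.42

2.42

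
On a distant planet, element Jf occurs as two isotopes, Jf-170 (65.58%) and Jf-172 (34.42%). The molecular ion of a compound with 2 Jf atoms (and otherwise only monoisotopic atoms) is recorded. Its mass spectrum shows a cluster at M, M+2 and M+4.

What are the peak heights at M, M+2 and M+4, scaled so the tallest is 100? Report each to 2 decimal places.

95.26 : 100.00 : 26.24

Expanding (0.6558 + 0.3442)^2:
P(M) = 0.6558^2 = 0.430074
P(M+2) = 2 × 0.6558^1 × 0.3442^1 = 0.451453
P(M+4) = 0.3442^2 = 0.118474
The M+2 peak is largest (0.451453); scaling to 100 gives 95.26 : 100.00 : 26.24.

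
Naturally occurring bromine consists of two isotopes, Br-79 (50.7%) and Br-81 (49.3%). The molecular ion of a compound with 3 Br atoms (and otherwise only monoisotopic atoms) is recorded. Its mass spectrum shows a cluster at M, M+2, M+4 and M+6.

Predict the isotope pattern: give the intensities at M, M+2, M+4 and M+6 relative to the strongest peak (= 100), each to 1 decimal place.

Each Br atom is independently Br-79 (p = 0.507) or Br-81 (q = 0.493); the cluster is the binomial expansion (p + q)^3.
P(M) = 0.507^3 = 0.130324
P(M+2) = 3 × 0.507^2 × 0.493^1 = 0.380175
P(M+4) = 3 × 0.507^1 × 0.493^2 = 0.369678
P(M+6) = 0.493^3 = 0.119823
The M+2 peak is largest (0.380175); scaling to 100 gives 34.3 : 100.0 : 97.2 : 31.5.

34.3 : 100.0 : 97.2 : 31.5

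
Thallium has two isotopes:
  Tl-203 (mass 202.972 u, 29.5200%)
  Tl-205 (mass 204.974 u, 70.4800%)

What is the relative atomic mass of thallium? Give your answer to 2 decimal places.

204.38 u

Weight each isotope mass by its fractional abundance: 0.295200 × 202.972 + 0.704800 × 204.974
= 59.9173 + 144.4657 = 204.3830 u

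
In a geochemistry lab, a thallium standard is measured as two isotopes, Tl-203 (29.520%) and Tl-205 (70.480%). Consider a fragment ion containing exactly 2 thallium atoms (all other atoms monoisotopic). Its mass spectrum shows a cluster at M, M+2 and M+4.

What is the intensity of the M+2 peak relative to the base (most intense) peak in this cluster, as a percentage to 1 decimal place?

83.8%

Binomial terms of (0.29520 + 0.70480)^2: M 0.0871, M+2 0.4161, M+4 0.4967 → M+4 is the base peak.
P(M+4) = C(2,2) × 0.29520^0 × 0.70480^2 = 1 × 1.0000 × 0.49674304 = 0.496743 (base)
P(M+2) = C(2,1) × 0.29520^1 × 0.70480^1 = 2 × 0.2952 × 0.7048 = 0.416114
Relative intensity = 0.416114 / 0.496743 × 100 = 83.8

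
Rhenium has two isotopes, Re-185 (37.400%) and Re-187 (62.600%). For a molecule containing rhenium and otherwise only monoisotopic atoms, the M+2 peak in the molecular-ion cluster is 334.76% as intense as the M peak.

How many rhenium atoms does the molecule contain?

With n Re atoms, P(M+2)/P(M) = C(n,1)·p^(n−1)q / p^n = n·q/p = n · 0.62600/0.37400.
n = 3.3476 × 0.37400/0.62600 = 2.00 ≈ 2

2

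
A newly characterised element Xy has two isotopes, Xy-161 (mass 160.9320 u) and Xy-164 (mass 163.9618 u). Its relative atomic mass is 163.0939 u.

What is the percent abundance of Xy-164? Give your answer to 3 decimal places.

71.355%

Let x be the fractional abundance of Xy-161; then Xy-164 has abundance 1 − x.
160.9320·x + 163.9618·(1 − x) = 163.0939
(160.9320 − 163.9618)·x = 163.0939 − 163.9618
x = -0.8679 / -3.0298 = 0.28645 → 28.645% Xy-161, 71.355% Xy-164.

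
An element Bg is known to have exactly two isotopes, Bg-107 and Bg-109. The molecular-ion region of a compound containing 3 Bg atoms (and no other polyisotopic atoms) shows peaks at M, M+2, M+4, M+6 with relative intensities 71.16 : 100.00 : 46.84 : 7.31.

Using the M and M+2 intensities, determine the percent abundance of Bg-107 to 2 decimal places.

68.10%

Write p for the Bg-107 fraction. I(M+2)/I(M) = [C(3,1)·p^2·(1−p)] / p^3 = 3·(1−p)/p = 100.00/71.16 = 1.4053
(1−p)/p = 1.4053/3 = 0.4684  ⇒  p = 1/(1 + 0.4684) = 0.6810
Bg-107: 68.10%, Bg-109: 31.90%.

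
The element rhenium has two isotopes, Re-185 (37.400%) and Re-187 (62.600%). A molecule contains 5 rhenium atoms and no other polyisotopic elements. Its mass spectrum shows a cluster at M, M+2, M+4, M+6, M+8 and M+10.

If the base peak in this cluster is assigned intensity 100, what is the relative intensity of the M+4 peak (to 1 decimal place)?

59.7

Term probabilities: M 0.0073, M+2 0.0612, M+4 0.2050, M+6 0.3431, M+8 0.2872, M+10 0.0961. Base peak = M+6.
P(M+6) = C(5,3) × 0.37400^2 × 0.62600^3 = 10 × 0.139876 × 0.24531438 = 0.343136 (base)
P(M+4) = C(5,2) × 0.37400^3 × 0.62600^2 = 10 × 0.05231362 × 0.391876 = 0.205005
Relative intensity = 0.205005 / 0.343136 × 100 = 59.7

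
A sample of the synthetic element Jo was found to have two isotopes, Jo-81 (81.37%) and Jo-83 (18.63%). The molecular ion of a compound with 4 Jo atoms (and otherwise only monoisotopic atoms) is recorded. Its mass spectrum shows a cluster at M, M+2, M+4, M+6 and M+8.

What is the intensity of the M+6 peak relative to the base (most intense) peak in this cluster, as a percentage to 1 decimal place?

Term probabilities: M 0.4384, M+2 0.4015, M+4 0.1379, M+6 0.0210, M+8 0.0012. Base peak = M.
P(M) = C(4,0) × 0.8137^4 × 0.1863^0 = 1 × 0.43838659 × 1.0000 = 0.438387 (base)
P(M+6) = C(4,3) × 0.8137^1 × 0.1863^3 = 4 × 0.8137 × 0.00646604 = 0.021046
Relative intensity = 0.021046 / 0.438387 × 100 = 4.8

4.8%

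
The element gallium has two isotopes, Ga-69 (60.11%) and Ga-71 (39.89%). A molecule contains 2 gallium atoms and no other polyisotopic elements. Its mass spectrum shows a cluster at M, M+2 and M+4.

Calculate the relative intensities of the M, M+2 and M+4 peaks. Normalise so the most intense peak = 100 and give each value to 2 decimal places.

The 2 Ga atoms are independent, so intensities follow the terms of (0.6011 + 0.3989)^2.
P(M) = 0.6011^2 = 0.361321
P(M+2) = 2 × 0.6011^1 × 0.3989^1 = 0.479558
P(M+4) = 0.3989^2 = 0.159121
The M+2 peak is largest (0.479558); scaling to 100 gives 75.34 : 100.00 : 33.18.

75.34 : 100.00 : 33.18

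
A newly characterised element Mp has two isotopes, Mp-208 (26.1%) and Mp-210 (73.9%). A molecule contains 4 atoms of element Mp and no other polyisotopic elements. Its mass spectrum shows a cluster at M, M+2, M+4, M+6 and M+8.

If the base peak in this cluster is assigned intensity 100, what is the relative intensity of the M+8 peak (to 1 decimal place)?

Binomial terms of (0.261 + 0.739)^4: M 0.0046, M+2 0.0526, M+4 0.2232, M+6 0.4213, M+8 0.2982 → M+6 is the base peak.
P(M+6) = C(4,3) × 0.261^1 × 0.739^3 = 4 × 0.2610 × 0.40358342 = 0.421341 (base)
P(M+8) = C(4,4) × 0.261^0 × 0.739^4 = 1 × 1.0000 × 0.29824815 = 0.298248
Relative intensity = 0.298248 / 0.421341 × 100 = 70.8

70.8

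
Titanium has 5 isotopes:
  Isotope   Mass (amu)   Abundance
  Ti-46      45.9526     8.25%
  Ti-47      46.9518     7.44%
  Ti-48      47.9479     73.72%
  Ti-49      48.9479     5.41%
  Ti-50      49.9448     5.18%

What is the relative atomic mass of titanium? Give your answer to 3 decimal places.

The abundance-weighted mean is 0.0825 × 45.9526 + 0.0744 × 46.9518 + 0.7372 × 47.9479 + 0.0541 × 48.9479 + 0.0518 × 49.9448
= 3.79109 + 3.49321 + 35.34719 + 2.64808 + 2.58714 = 47.86671 amu

47.867 amu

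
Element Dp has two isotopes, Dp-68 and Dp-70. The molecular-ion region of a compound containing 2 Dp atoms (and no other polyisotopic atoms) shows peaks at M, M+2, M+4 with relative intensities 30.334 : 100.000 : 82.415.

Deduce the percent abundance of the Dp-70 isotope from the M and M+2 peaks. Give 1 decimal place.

If p is the fraction of Dp that is Dp-68, then I(M+2)/I(M) = [C(2,1)·p^1·(1−p)] / p^2 = 2·(1−p)/p = 100.000/30.334 = 3.2966
(1−p)/p = 3.2966/2 = 1.6483  ⇒  p = 1/(1 + 1.6483) = 0.3776
Dp-68: 37.8%, Dp-70: 62.2%.

62.2%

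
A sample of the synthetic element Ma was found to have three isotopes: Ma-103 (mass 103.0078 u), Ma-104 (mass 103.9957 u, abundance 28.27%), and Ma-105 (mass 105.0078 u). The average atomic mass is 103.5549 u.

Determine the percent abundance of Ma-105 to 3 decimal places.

The remaining 71.73% is split between Ma-103 (fraction x) and Ma-105 (fraction 0.7173 − x).
Substituting: 103.0078x + 105.0078(0.7173 − x) = 74.15531561
(103.0078 − 105.0078)x = -1.16677933  ⇒  x = 0.58339, y = 0.13391
Ma-103: 58.339%, Ma-105: 13.391%.

13.391%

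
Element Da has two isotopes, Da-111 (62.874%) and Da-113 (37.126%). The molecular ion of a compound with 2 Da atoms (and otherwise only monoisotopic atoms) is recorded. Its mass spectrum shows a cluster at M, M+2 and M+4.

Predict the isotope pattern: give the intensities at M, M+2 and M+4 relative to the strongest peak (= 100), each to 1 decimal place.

84.7 : 100.0 : 29.5

Each Da atom is independently Da-111 (p = 0.62874) or Da-113 (q = 0.37126); the cluster is the binomial expansion (p + q)^2.
P(M) = 0.62874^2 = 0.395314
P(M+2) = 2 × 0.62874^1 × 0.37126^1 = 0.466852
P(M+4) = 0.37126^2 = 0.137834
The M+2 peak is largest (0.466852); scaling to 100 gives 84.7 : 100.0 : 29.5.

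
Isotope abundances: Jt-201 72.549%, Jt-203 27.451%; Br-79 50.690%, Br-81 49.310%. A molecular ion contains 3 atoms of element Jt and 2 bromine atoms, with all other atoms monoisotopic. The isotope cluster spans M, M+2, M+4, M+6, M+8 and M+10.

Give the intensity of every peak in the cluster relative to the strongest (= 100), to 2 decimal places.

27.90 : 85.95 : 100.00 : 54.79 : 14.28 : 1.43

Element Jt pattern (n=3): 0.38185132 : 0.43345327 : 0.16400951 : 0.0206859
Bromine pattern (n=2): 0.25694761 : 0.49990478 : 0.24314761
Convolve the two distributions (both contribute in 2-u steps):
  M: 0.38185132×0.25694761 = 0.098116
  M+2: 0.38185132×0.49990478 + 0.43345327×0.25694761 = 0.302264
  M+4: 0.38185132×0.24314761 + 0.43345327×0.49990478 + 0.16400951×0.25694761 = 0.351673
  M+6: 0.43345327×0.24314761 + 0.16400951×0.49990478 + 0.0206859×0.25694761 = 0.192697
  M+8: 0.16400951×0.24314761 + 0.0206859×0.49990478 = 0.050220
  M+10: 0.0206859×0.24314761 = 0.005030
Scale to base peak (0.351673) = 100: 27.90 : 85.95 : 100.00 : 54.79 : 14.28 : 1.43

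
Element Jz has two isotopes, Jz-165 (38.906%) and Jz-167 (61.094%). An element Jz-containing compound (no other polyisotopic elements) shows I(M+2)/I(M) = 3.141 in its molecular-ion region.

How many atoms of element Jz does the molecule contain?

2

With n Jz atoms, P(M+2)/P(M) = C(n,1)·p^(n−1)q / p^n = n·q/p = n · 0.61094/0.38906.
n = 3.141 × 0.38906/0.61094 = 2.00 ≈ 2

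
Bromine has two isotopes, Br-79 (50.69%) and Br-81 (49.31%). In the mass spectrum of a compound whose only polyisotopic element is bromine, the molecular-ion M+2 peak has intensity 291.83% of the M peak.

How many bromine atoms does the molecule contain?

3

The M+2/M ratio from n Br atoms is n · q/p = n · 0.4931/0.5069.
n = 2.9183 × 0.5069/0.4931 = 3.00 ≈ 3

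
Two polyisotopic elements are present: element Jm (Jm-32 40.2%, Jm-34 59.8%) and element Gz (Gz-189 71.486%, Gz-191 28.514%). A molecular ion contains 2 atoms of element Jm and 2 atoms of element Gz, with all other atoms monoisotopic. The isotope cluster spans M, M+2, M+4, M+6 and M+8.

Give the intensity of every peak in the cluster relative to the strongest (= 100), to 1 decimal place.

21.1 : 79.5 : 100.0 : 47.2 : 7.4

Element Jm pattern (n=2): 0.161604 : 0.480792 : 0.357604
Element Gz pattern (n=2): 0.51102482 : 0.40767036 : 0.08130482
Convolve the two distributions (both contribute in 2-u steps):
  M: 0.161604×0.51102482 = 0.082584
  M+2: 0.161604×0.40767036 + 0.480792×0.51102482 = 0.311578
  M+4: 0.161604×0.08130482 + 0.480792×0.40767036 + 0.357604×0.51102482 = 0.391888
  M+6: 0.480792×0.08130482 + 0.357604×0.40767036 = 0.184875
  M+8: 0.357604×0.08130482 = 0.029075
Scale to base peak (0.391888) = 100: 21.1 : 79.5 : 100.0 : 47.2 : 7.4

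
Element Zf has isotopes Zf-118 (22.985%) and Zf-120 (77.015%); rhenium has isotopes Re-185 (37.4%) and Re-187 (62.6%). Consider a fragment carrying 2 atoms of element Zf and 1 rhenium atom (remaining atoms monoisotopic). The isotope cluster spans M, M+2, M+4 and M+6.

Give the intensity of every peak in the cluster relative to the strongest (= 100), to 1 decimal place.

Element Zf pattern (n=2): 0.05283102 : 0.35403796 : 0.59313102
Rhenium pattern (n=1): 0.3740 : 0.6260
Convolve the two distributions (both contribute in 2-u steps):
  M: 0.05283102×0.3740 = 0.019759
  M+2: 0.05283102×0.6260 + 0.35403796×0.3740 = 0.165482
  M+4: 0.35403796×0.6260 + 0.59313102×0.3740 = 0.443459
  M+6: 0.59313102×0.6260 = 0.371300
Scale to base peak (0.443459) = 100: 4.5 : 37.3 : 100.0 : 83.7

4.5 : 37.3 : 100.0 : 83.7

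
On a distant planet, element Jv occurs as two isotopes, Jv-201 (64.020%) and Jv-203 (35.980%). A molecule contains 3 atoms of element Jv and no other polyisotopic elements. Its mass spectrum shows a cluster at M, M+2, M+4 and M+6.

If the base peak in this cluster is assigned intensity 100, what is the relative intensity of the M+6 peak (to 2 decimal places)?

Term probabilities: M 0.2624, M+2 0.4424, M+4 0.2486, M+6 0.0466. Base peak = M+2.
P(M+2) = C(3,1) × 0.64020^2 × 0.35980^1 = 3 × 0.40985604 × 0.3598 = 0.442399 (base)
P(M+6) = C(3,3) × 0.64020^0 × 0.35980^3 = 1 × 1.0000 × 0.04657828 = 0.046578
Relative intensity = 0.046578 / 0.442399 × 100 = 10.53

10.53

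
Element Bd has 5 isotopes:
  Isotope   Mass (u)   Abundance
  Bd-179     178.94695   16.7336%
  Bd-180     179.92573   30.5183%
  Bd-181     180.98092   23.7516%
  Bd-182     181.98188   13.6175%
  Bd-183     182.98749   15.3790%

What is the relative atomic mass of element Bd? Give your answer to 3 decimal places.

180.763 u

Weight each isotope mass by its fractional abundance: 0.167336 × 178.94695 + 0.305183 × 179.92573 + 0.237516 × 180.98092 + 0.136175 × 181.98188 + 0.153790 × 182.98749
= 29.944267 + 54.910274 + 42.985864 + 24.781383 + 28.141646 = 180.763434 u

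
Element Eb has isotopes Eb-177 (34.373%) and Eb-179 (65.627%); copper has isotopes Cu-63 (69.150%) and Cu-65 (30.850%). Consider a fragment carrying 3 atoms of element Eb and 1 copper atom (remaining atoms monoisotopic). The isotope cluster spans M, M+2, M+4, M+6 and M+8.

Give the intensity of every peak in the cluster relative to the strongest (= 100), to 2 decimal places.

Element Eb pattern (n=3): 0.04061181 : 0.23261552 : 0.44412354 : 0.28264913
Copper pattern (n=1): 0.6915 : 0.3085
Convolve the two distributions (both contribute in 2-u steps):
  M: 0.04061181×0.6915 = 0.028083
  M+2: 0.04061181×0.3085 + 0.23261552×0.6915 = 0.173382
  M+4: 0.23261552×0.3085 + 0.44412354×0.6915 = 0.378873
  M+6: 0.44412354×0.3085 + 0.28264913×0.6915 = 0.332464
  M+8: 0.28264913×0.3085 = 0.087197
Scale to base peak (0.378873) = 100: 7.41 : 45.76 : 100.00 : 87.75 : 23.01

7.41 : 45.76 : 100.00 : 87.75 : 23.01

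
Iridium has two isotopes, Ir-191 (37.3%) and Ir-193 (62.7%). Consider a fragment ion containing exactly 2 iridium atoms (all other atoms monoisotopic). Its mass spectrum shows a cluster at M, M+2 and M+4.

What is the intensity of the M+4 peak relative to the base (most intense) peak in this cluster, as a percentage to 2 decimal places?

84.05%

(0.373 + 0.627)^2 gives M 0.1391, M+2 0.4677, M+4 0.3931; the largest is M+2.
P(M+2) = C(2,1) × 0.373^1 × 0.627^1 = 2 × 0.3730 × 0.6270 = 0.467742 (base)
P(M+4) = C(2,2) × 0.373^0 × 0.627^2 = 1 × 1.0000 × 0.393129 = 0.393129
Relative intensity = 0.393129 / 0.467742 × 100 = 84.05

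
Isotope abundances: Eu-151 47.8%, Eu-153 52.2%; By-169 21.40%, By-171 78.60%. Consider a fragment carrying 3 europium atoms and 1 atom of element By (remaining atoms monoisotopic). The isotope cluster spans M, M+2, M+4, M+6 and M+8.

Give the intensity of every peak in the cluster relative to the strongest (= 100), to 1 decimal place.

Europium pattern (n=3): 0.10921535 : 0.35780594 : 0.39074206 : 0.14223665
Element By pattern (n=1): 0.2140 : 0.7860
Convolve the two distributions (both contribute in 2-u steps):
  M: 0.10921535×0.2140 = 0.023372
  M+2: 0.10921535×0.7860 + 0.35780594×0.2140 = 0.162414
  M+4: 0.35780594×0.7860 + 0.39074206×0.2140 = 0.364854
  M+6: 0.39074206×0.7860 + 0.14223665×0.2140 = 0.337562
  M+8: 0.14223665×0.7860 = 0.111798
Scale to base peak (0.364854) = 100: 6.4 : 44.5 : 100.0 : 92.5 : 30.6

6.4 : 44.5 : 100.0 : 92.5 : 30.6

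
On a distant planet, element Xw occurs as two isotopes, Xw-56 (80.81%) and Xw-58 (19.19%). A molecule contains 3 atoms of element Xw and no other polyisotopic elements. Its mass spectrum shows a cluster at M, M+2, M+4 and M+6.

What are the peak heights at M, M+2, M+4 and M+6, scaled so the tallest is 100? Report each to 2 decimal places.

100.00 : 71.24 : 16.92 : 1.34

Expanding (0.8081 + 0.1919)^3:
P(M) = 0.8081^3 = 0.527710
P(M+2) = 3 × 0.8081^2 × 0.1919^1 = 0.375947
P(M+4) = 3 × 0.8081^1 × 0.1919^2 = 0.089276
P(M+6) = 0.1919^3 = 0.007067
The M peak is largest (0.527710); scaling to 100 gives 100.00 : 71.24 : 16.92 : 1.34.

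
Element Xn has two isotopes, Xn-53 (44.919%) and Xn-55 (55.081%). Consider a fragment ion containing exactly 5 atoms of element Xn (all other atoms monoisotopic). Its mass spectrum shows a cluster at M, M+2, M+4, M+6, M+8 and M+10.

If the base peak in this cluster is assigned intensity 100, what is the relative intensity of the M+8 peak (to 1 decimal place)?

61.3

Term probabilities: M 0.0183, M+2 0.1121, M+4 0.2750, M+6 0.3372, M+8 0.2067, M+10 0.0507. Base peak = M+6.
P(M+6) = C(5,3) × 0.44919^2 × 0.55081^3 = 10 × 0.20177166 × 0.16711116 = 0.337183 (base)
P(M+8) = C(5,4) × 0.44919^1 × 0.55081^4 = 5 × 0.44919 × 0.0920465 = 0.206732
Relative intensity = 0.206732 / 0.337183 × 100 = 61.3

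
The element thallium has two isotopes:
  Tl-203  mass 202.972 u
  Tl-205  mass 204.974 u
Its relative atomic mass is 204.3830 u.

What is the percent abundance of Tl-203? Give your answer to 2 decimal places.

With x = fraction of Tl-203 (so Tl-205 is 1 − x):
202.972·x + 204.974·(1 − x) = 204.3830
(202.972 − 204.974)·x = 204.3830 − 204.974
x = -0.5910 / -2.002 = 0.29520 → 29.52% Tl-203, 70.48% Tl-205.

29.52%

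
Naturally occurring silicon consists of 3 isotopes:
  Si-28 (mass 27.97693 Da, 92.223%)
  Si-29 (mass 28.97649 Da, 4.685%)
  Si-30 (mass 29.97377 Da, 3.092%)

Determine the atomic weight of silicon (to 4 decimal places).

Ar = Σ fᵢ·mᵢ = 0.92223 × 27.97693 + 0.04685 × 28.97649 + 0.03092 × 29.97377
= 25.801164 + 1.357549 + 0.926789 = 28.085502 Da

28.0855 Da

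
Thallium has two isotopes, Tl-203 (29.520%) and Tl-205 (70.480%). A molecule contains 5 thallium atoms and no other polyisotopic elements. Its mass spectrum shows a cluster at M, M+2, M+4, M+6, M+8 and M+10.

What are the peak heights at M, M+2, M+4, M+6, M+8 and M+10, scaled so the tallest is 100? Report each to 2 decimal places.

Each Tl atom is independently Tl-203 (p = 0.29520) or Tl-205 (q = 0.70480); the cluster is the binomial expansion (p + q)^5.
P(M) = 0.29520^5 = 0.002242
P(M+2) = 5 × 0.29520^4 × 0.70480^1 = 0.026761
P(M+4) = 10 × 0.29520^3 × 0.70480^2 = 0.127785
P(M+6) = 10 × 0.29520^2 × 0.70480^3 = 0.305092
P(M+8) = 5 × 0.29520^1 × 0.70480^4 = 0.364208
P(M+10) = 0.70480^5 = 0.173912
The M+8 peak is largest (0.364208); scaling to 100 gives 0.62 : 7.35 : 35.09 : 83.77 : 100.00 : 47.75.

0.62 : 7.35 : 35.09 : 83.77 : 100.00 : 47.75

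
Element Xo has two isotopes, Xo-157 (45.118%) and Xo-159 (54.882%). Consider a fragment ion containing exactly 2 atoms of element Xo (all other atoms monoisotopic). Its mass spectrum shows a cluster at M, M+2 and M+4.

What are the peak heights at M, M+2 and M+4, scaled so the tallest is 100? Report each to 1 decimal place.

The 2 Xo atoms are independent, so intensities follow the terms of (0.45118 + 0.54882)^2.
P(M) = 0.45118^2 = 0.203563
P(M+2) = 2 × 0.45118^1 × 0.54882^1 = 0.495233
P(M+4) = 0.54882^2 = 0.301203
The M+2 peak is largest (0.495233); scaling to 100 gives 41.1 : 100.0 : 60.8.

41.1 : 100.0 : 60.8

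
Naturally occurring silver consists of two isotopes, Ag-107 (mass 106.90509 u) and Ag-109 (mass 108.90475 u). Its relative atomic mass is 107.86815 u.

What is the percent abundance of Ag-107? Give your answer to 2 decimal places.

Let x be the fractional abundance of Ag-107; then Ag-109 has abundance 1 − x.
106.90509·x + 108.90475·(1 − x) = 107.86815
(106.90509 − 108.90475)·x = 107.86815 − 108.90475
x = -1.03660 / -1.99966 = 0.51839 → 51.84% Ag-107, 48.16% Ag-109.

51.84%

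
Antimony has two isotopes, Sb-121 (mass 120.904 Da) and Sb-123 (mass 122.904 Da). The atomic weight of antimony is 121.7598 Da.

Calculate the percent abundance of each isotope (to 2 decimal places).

Writing the weighted mean with unknown fraction x of Sb-121:
120.904·x + 122.904·(1 − x) = 121.7598
(120.904 − 122.904)·x = 121.7598 − 122.904
x = -1.1442 / -2.000 = 0.57210 → 57.21% Sb-121, 42.79% Sb-123.

Sb-121: 57.21%, Sb-123: 42.79%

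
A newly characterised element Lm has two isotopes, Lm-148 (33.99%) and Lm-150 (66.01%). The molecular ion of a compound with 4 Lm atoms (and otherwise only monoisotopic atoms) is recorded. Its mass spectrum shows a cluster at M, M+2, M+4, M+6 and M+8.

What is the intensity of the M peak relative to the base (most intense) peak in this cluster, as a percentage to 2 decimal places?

3.41%

(0.3399 + 0.6601)^4 gives M 0.0133, M+2 0.1037, M+4 0.3020, M+6 0.3911, M+8 0.1899; the largest is M+6.
P(M+6) = C(4,3) × 0.3399^1 × 0.6601^3 = 4 × 0.3399 × 0.2876267 = 0.391057 (base)
P(M) = C(4,0) × 0.3399^4 × 0.6601^0 = 1 × 0.01334765 × 1.0000 = 0.013348
Relative intensity = 0.013348 / 0.391057 × 100 = 3.41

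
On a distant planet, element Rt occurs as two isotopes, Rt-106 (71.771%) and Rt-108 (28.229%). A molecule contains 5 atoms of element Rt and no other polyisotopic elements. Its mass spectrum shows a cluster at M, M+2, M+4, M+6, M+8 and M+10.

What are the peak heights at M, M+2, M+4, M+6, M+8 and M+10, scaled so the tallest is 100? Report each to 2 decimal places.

50.85 : 100.00 : 78.66 : 30.94 : 6.08 : 0.48

Expanding (0.71771 + 0.28229)^5:
P(M) = 0.71771^5 = 0.190434
P(M+2) = 5 × 0.71771^4 × 0.28229^1 = 0.374508
P(M+4) = 10 × 0.71771^3 × 0.28229^2 = 0.294604
P(M+6) = 10 × 0.71771^2 × 0.28229^3 = 0.115874
P(M+8) = 5 × 0.71771^1 × 0.28229^4 = 0.022788
P(M+10) = 0.28229^5 = 0.001793
The M+2 peak is largest (0.374508); scaling to 100 gives 50.85 : 100.00 : 78.66 : 30.94 : 6.08 : 0.48.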